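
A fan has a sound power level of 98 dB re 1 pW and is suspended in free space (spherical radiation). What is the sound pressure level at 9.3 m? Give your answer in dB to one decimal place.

L_p = L_w − 10·log₁₀(4π·r²) with r = 9.3 m.
4π·r² = 1087 m², 10·log₁₀ of that is 30.362 dB.
L_p = 98 − 30.362 = 67.64 dB.

67.6 dB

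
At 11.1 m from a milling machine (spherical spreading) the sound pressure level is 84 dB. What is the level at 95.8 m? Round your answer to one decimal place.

Spherical spreading from a point source gives a 20·log₁₀(r₂/r₁) drop.
L₂ = 84 − 20·log₁₀(95.8/11.1) = 84 − 18.721 = 65.28 dB.

65.3 dB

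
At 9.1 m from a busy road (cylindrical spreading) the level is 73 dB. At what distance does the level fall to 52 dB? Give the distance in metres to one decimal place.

1145.6 m

Line-source spreading drops the level by 10·log₁₀(r₂/r₁); inverting, r₂/r₁ = 10^(ΔL/10).
r₂ = 9.1·10^((73−52)/10) = 9.1·10^(21.0/10) = 1145.62 m.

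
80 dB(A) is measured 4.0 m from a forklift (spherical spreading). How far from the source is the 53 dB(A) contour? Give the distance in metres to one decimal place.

89.5 m

The 27.0 dB drop corresponds to a distance ratio of 10^(27.0/20) for a point source.
r₂ = 4.0·10^((80−53)/20) = 4.0·10^(27.0/20) = 89.55 m.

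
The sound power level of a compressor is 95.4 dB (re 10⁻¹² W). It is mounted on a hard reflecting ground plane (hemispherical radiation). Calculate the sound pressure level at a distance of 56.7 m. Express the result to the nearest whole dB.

L_p = L_w − 10·log₁₀(2π·r²) with r = 56.7 m.
2π·r² = 2.02e+04 m², 10·log₁₀ of that is 43.053 dB.
L_p = 95.4 − 43.053 = 52.35 dB.

52 dB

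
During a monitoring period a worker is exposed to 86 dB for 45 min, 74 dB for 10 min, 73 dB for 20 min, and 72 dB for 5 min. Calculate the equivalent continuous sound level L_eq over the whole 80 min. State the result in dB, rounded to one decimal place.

L_eq = 10·log₁₀[(1/T)·Σ tᵢ·10^(Lᵢ/10)] with T = 80 min.
Σ tᵢ·10^(Lᵢ/10) = 45·10^(86/10) + 10·10^(74/10) + 20·10^(73/10) + 5·10^(72/10) = 1.864e+10.
L_eq = 10·log₁₀(1.864e+10/80) = 83.67 dB.

83.7 dB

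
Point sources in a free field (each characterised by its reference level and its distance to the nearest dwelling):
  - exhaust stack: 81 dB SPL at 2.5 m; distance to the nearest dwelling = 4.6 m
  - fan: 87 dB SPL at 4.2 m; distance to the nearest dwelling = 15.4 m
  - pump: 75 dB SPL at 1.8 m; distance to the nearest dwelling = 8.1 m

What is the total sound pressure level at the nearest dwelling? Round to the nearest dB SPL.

79 dB SPL

First find each source's level at the receiver (point-source: −20·log₁₀(r/r_ref)), then combine on an intensity basis.
exhaust stack: 81 − 20·log₁₀(4.6/2.5) = 81 − 5.30 = 75.70 dB SPL.
fan: 87 − 20·log₁₀(15.4/4.2) = 87 − 11.29 = 75.71 dB SPL.
pump: 75 − 20·log₁₀(8.1/1.8) = 75 − 13.06 = 61.94 dB SPL.
Σ 10^(L/10) = 7.602e+07 → L_total = 10·log₁₀(7.602e+07) = 78.81 dB SPL.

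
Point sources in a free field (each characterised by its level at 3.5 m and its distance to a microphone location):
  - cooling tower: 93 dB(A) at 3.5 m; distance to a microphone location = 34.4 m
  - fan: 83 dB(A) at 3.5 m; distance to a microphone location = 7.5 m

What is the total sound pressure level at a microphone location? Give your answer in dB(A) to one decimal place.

78.1 dB(A)

First find each source's level at the receiver (point-source: −20·log₁₀(r/r_ref)), then combine on an intensity basis.
cooling tower: 93 − 20·log₁₀(34.4/3.5) = 93 − 19.85 = 73.15 dB(A).
fan: 83 − 20·log₁₀(7.5/3.5) = 83 − 6.62 = 76.38 dB(A).
Σ 10^(L/10) = 6.411e+07 → L_total = 10·log₁₀(6.411e+07) = 78.07 dB(A).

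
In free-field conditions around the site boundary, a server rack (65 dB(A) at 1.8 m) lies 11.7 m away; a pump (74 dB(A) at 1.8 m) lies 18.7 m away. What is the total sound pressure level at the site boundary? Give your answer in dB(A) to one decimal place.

54.9 dB(A)

First find each source's level at the receiver (point-source: −20·log₁₀(r/r_ref)), then combine on an intensity basis.
server rack: 65 − 20·log₁₀(11.7/1.8) = 65 − 16.26 = 48.74 dB(A).
pump: 74 − 20·log₁₀(18.7/1.8) = 74 − 20.33 = 53.67 dB(A).
Σ 10^(L/10) = 3.076e+05 → L_total = 10·log₁₀(3.076e+05) = 54.88 dB(A).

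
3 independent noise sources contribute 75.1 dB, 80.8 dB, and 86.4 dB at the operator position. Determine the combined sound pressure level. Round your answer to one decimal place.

87.7 dB

For uncorrelated sources the intensities add, so convert each level to linear form, sum, and take 10·log₁₀ of the total.
Σ 10^(L/10) = 10^(75.1/10) + 10^(80.8/10) + 10^(86.4/10) = 5.891e+08.
L_total = 10·log₁₀(5.891e+08) = 87.70 dB.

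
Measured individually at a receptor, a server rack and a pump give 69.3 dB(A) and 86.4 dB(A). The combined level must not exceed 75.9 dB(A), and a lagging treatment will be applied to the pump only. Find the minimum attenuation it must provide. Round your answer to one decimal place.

The untreated sources together contribute 10^(69.3/10) = 8.511e+06, i.e. 69.30 dB(A).
The limit corresponds to 10^(75.9/10) = 3.890e+07; subtracting the fixed part leaves 3.039e+07 for the pump, i.e. 74.83 dB(A).
Required insertion loss = 86.4 − 74.83 = 11.57 dB.

11.6 dB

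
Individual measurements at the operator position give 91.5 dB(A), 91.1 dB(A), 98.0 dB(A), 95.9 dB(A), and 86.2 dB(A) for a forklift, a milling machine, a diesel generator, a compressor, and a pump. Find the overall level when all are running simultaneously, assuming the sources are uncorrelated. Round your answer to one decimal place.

101.2 dB(A)

Incoherent sources combine by intensity addition: L_total = 10·log₁₀(Σ 10^(L_i/10)).
Σ 10^(L/10) = 10^(91.5/10) + 10^(91.1/10) + 10^(98.0/10) + 10^(95.9/10) + 10^(86.2/10) = 1.332e+10.
L_total = 10·log₁₀(1.332e+10) = 101.24 dB(A).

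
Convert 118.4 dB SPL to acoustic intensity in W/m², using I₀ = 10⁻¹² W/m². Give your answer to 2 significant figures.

0.69 W/m²

I/I₀ = 10^(118.4/10) = 6.918e+11, so I = 6.918e+11 × 10⁻¹² W/m².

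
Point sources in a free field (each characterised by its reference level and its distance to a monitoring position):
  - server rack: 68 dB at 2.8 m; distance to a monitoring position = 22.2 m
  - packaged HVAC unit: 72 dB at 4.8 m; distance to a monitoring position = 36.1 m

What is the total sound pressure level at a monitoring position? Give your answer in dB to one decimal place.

Propagate each source to the receiver with L = L_ref − 20·log₁₀(r/r_ref), then add intensities.
server rack: 68 − 20·log₁₀(22.2/2.8) = 68 − 17.98 = 50.02 dB.
packaged HVAC unit: 72 − 20·log₁₀(36.1/4.8) = 72 − 17.53 = 54.47 dB.
Σ 10^(L/10) = 3.806e+05 → L_total = 10·log₁₀(3.806e+05) = 55.80 dB.

55.8 dB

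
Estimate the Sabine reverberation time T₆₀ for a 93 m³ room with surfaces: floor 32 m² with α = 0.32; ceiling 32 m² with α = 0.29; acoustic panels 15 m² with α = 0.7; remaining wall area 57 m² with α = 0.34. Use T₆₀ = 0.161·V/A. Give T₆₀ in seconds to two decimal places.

0.30 s

Total absorption A = 32·0.32 + 32·0.29 + 15·0.7 + 57·0.34 = 49.40 m² sabins.
T₆₀ = 0.161 × 93 / 49.40 = 0.303 s.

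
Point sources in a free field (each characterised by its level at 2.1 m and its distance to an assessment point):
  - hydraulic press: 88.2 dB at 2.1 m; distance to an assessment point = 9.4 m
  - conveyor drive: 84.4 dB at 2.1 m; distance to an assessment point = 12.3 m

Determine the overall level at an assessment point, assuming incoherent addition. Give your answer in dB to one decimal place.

76.1 dB

First find each source's level at the receiver (point-source: −20·log₁₀(r/r_ref)), then combine on an intensity basis.
hydraulic press: 88.2 − 20·log₁₀(9.4/2.1) = 88.2 − 13.02 = 75.18 dB.
conveyor drive: 84.4 − 20·log₁₀(12.3/2.1) = 84.4 − 15.35 = 69.05 dB.
Σ 10^(L/10) = 4.100e+07 → L_total = 10·log₁₀(4.100e+07) = 76.13 dB.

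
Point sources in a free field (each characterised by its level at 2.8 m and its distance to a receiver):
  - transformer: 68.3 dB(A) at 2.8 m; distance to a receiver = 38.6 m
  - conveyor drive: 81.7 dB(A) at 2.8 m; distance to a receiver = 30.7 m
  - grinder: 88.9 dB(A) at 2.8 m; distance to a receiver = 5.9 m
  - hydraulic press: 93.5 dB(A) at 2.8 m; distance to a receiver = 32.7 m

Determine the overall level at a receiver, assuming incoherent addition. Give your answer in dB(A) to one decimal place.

82.8 dB(A)

Propagate each source to the receiver with L = L_ref − 20·log₁₀(r/r_ref), then add intensities.
transformer: 68.3 − 20·log₁₀(38.6/2.8) = 68.3 − 22.79 = 45.51 dB(A).
conveyor drive: 81.7 − 20·log₁₀(30.7/2.8) = 81.7 − 20.80 = 60.90 dB(A).
grinder: 88.9 − 20·log₁₀(5.9/2.8) = 88.9 − 6.47 = 82.43 dB(A).
hydraulic press: 93.5 − 20·log₁₀(32.7/2.8) = 93.5 − 21.35 = 72.15 dB(A).
Σ 10^(L/10) = 1.925e+08 → L_total = 10·log₁₀(1.925e+08) = 82.84 dB(A).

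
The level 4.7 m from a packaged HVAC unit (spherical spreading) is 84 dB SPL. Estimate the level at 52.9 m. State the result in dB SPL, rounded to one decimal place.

Point-source attenuation: ΔL = 20·log₁₀(r₂/r₁) = 20·log₁₀(52.9/4.7) = 21.027 dB.
L₂ = 84 − 20·log₁₀(52.9/4.7) = 84 − 21.027 = 62.97 dB SPL.

63.0 dB SPL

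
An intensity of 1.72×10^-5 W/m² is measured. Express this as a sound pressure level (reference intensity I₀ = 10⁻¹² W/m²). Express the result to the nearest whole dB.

72 dB

Dividing by I₀ shifts the exponent by 12: I/I₀ = 1.72×10^7.
L = 10·(0.2355 + 7) = 72.36 dB.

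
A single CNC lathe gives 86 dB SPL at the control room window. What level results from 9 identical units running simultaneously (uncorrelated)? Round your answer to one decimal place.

L_total = L₁ + 10·log₁₀ N for N identical incoherent sources.
L_total = 86 + 10·log₁₀(9) = 86 + 9.542 = 95.54 dB SPL.

95.5 dB SPL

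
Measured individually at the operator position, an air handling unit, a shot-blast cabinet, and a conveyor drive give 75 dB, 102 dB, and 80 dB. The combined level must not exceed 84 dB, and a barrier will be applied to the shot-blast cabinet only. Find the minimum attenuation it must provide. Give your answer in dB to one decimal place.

21.2 dB

Fixed contribution from the other sources: Σ 10^(L/10) = 10^(75/10) + 10^(80/10) = 1.316e+08 (81.19 dB).
To meet 84 dB overall, the treated shot-blast cabinet may contribute at most 10^(84/10) − 1.316e+08 = 1.196e+08, i.e. 80.78 dB.
Required insertion loss = 102 − 80.78 = 21.22 dB.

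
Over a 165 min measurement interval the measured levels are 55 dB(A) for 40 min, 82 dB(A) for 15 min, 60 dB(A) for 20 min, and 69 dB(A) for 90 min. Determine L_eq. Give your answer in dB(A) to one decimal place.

The energy average is taken in the linear domain: L_eq = 10·log₁₀[(Σ tᵢ·10^(Lᵢ/10))/T], T = 165 min.
Σ tᵢ·10^(Lᵢ/10) = 40·10^(55/10) + 15·10^(82/10) + 20·10^(60/10) + 90·10^(69/10) = 3.125e+09.
L_eq = 10·log₁₀(3.125e+09/165) = 72.77 dB(A).

72.8 dB(A)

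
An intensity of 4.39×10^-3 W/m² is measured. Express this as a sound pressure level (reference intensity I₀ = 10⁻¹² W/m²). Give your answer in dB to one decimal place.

Dividing by I₀ shifts the exponent by 12: I/I₀ = 4.39×10^9.
L = 10·(0.6425 + 9) = 96.42 dB.

96.4 dB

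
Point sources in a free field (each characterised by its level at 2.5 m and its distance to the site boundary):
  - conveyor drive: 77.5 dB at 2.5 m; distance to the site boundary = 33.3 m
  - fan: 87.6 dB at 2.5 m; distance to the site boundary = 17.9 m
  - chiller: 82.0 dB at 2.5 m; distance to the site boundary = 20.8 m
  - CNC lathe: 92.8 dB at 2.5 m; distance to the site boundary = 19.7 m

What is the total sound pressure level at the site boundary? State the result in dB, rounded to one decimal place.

76.5 dB

Apply inverse-square spreading to bring every level to the receiver, then sum 10^(L/10).
conveyor drive: 77.5 − 20·log₁₀(33.3/2.5) = 77.5 − 22.49 = 55.01 dB.
fan: 87.6 − 20·log₁₀(17.9/2.5) = 87.6 − 17.10 = 70.50 dB.
chiller: 82.0 − 20·log₁₀(20.8/2.5) = 82.0 − 18.40 = 63.60 dB.
CNC lathe: 92.8 − 20·log₁₀(19.7/2.5) = 92.8 − 17.93 = 74.87 dB.
Σ 10^(L/10) = 4.452e+07 → L_total = 10·log₁₀(4.452e+07) = 76.49 dB.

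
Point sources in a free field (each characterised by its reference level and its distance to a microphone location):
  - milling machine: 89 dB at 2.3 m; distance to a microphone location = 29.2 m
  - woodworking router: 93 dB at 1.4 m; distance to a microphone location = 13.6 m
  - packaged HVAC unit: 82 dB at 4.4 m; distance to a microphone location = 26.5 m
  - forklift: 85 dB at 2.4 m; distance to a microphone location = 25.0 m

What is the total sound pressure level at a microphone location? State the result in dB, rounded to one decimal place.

First find each source's level at the receiver (point-source: −20·log₁₀(r/r_ref)), then combine on an intensity basis.
milling machine: 89 − 20·log₁₀(29.2/2.3) = 89 − 22.07 = 66.93 dB.
woodworking router: 93 − 20·log₁₀(13.6/1.4) = 93 − 19.75 = 73.25 dB.
packaged HVAC unit: 82 − 20·log₁₀(26.5/4.4) = 82 − 15.60 = 66.40 dB.
forklift: 85 − 20·log₁₀(25.0/2.4) = 85 − 20.35 = 64.65 dB.
Σ 10^(L/10) = 3.336e+07 → L_total = 10·log₁₀(3.336e+07) = 75.23 dB.

75.2 dB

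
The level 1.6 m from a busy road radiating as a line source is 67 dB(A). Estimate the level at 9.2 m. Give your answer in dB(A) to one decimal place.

Cylindrical spreading from a line source gives a 10·log₁₀(r₂/r₁) drop.
L₂ = 67 − 10·log₁₀(9.2/1.6) = 67 − 7.597 = 59.40 dB(A).

59.4 dB(A)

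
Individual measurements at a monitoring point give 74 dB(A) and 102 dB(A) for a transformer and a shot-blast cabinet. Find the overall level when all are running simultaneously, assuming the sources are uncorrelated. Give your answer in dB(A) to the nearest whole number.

102 dB(A)

For uncorrelated sources the intensities add, so convert each level to linear form, sum, and take 10·log₁₀ of the total.
Σ 10^(L/10) = 10^(74/10) + 10^(102/10) = 1.587e+10.
L_total = 10·log₁₀(1.587e+10) = 102.01 dB(A).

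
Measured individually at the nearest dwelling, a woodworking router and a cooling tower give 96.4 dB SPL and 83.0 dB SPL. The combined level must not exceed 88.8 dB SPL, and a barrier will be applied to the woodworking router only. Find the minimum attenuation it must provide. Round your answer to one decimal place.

8.9 dB

Fixed contribution from the other source: Σ 10^(L/10) = 10^(83.0/10) = 1.995e+08 (83.00 dB SPL).
To meet 88.8 dB SPL overall, the treated woodworking router may contribute at most 10^(88.8/10) − 1.995e+08 = 5.591e+08, i.e. 87.47 dB SPL.
Required insertion loss = 96.4 − 87.47 = 8.93 dB.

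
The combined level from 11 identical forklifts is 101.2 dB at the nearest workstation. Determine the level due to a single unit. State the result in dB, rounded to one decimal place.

90.8 dB

Dividing the total intensity by 11 lowers the level by 10·log₁₀ 11 = 10.414 dB: L₁ = 101.2 − 10.414.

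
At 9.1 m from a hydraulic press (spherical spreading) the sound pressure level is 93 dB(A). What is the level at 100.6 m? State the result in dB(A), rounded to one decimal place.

72.1 dB(A)

Spherical spreading from a point source gives a 20·log₁₀(r₂/r₁) drop.
L₂ = 93 − 20·log₁₀(100.6/9.1) = 93 − 20.871 = 72.13 dB(A).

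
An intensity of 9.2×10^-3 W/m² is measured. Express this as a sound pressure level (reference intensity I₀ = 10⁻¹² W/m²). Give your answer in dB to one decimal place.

99.6 dB

L = 10·log₁₀(I/I₀) = 10·log₁₀(9.2×10^-3/10⁻¹²) = 10·log₁₀(9.2×10^9).
L = 10·(0.9638 + 9) = 99.64 dB.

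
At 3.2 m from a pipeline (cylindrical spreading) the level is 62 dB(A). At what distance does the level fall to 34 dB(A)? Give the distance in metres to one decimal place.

For a line source L₁ − L₂ = 10·log₁₀(r₂/r₁), so r₂ = r₁·10^((L₁−L₂)/10).
r₂ = 3.2·10^((62−34)/10) = 3.2·10^(28.0/10) = 2019.06 m.

2019.1 m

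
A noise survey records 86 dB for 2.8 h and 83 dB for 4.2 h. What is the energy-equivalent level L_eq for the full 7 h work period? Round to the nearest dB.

84 dB

The energy average is taken in the linear domain: L_eq = 10·log₁₀[(Σ tᵢ·10^(Lᵢ/10))/T], T = 7 h.
Σ tᵢ·10^(Lᵢ/10) = 2.8·10^(86/10) + 4.2·10^(83/10) = 1.953e+09.
L_eq = 10·log₁₀(1.953e+09/7) = 84.46 dB.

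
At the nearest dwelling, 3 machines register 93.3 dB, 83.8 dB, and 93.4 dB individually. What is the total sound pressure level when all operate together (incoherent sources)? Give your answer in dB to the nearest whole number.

For uncorrelated sources the intensities add, so convert each level to linear form, sum, and take 10·log₁₀ of the total.
Σ 10^(L/10) = 10^(93.3/10) + 10^(83.8/10) + 10^(93.4/10) = 4.566e+09.
L_total = 10·log₁₀(4.566e+09) = 96.59 dB.

97 dB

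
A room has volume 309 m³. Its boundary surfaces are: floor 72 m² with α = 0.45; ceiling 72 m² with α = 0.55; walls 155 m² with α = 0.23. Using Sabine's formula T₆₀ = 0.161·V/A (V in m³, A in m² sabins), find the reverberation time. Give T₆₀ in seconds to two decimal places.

0.46 s

Summing Sᵢαᵢ: 72·0.45 + 72·0.55 + 155·0.23 = 107.65 m².
T₆₀ = 0.161 × 309 / 107.65 = 0.462 s.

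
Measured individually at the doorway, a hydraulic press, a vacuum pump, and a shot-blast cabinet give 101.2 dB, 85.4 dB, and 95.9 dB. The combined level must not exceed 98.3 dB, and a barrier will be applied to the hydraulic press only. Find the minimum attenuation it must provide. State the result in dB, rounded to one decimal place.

7.2 dB

The untreated sources together contribute 10^(85.4/10) + 10^(95.9/10) = 4.237e+09, i.e. 96.27 dB.
To meet 98.3 dB overall, the treated hydraulic press may contribute at most 10^(98.3/10) − 4.237e+09 = 2.524e+09, i.e. 94.02 dB.
So the hydraulic press must be reduced from 101.2 to 94.02 dB: IL = 7.18 dB.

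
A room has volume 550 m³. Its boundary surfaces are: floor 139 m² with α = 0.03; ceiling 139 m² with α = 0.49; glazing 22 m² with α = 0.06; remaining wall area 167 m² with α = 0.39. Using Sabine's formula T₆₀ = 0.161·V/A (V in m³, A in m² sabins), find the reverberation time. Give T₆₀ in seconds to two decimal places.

A = Σ Sᵢαᵢ = 139·0.03 + 139·0.49 + 22·0.06 + 167·0.39 = 138.73 m².
T₆₀ = 0.161 × 550 / 138.73 = 0.638 s.

0.64 s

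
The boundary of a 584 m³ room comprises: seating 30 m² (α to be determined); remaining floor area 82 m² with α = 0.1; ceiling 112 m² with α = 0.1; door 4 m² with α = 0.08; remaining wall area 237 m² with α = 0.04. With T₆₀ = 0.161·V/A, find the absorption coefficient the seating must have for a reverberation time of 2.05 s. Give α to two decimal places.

0.56

A = 0.161·V/T₆₀ = 0.161·584/2.05 = 45.87 m² sabins.
Absorption from the other surfaces = 82·0.1 + 112·0.1 + 4·0.08 + 237·0.04 = 29.20 m², so the seating must supply 16.67 m² over 30 m².
α = 16.67/30 = 0.556.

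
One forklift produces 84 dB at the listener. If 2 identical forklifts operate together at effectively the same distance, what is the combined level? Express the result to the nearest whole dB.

87 dB

With 2 equal, uncorrelated contributions the intensity is 2× that of one unit, giving a rise of 10·log₁₀ 2.
L_total = 84 + 10·log₁₀(2) = 84 + 3.010 = 87.01 dB.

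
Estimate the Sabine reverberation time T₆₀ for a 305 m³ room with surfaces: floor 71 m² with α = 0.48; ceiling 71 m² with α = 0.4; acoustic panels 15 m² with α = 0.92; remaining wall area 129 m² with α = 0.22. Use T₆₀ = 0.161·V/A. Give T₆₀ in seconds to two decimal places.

Total absorption A = 71·0.48 + 71·0.4 + 15·0.92 + 129·0.22 = 104.66 m² sabins.
T₆₀ = 0.161·V/A = 0.161·305/104.66 = 0.469 s.

0.47 s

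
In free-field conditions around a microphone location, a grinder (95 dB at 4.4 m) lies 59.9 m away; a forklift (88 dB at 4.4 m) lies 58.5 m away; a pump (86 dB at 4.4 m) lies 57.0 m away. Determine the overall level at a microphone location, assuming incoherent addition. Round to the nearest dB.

Propagate each source to the receiver with L = L_ref − 20·log₁₀(r/r_ref), then add intensities.
grinder: 95 − 20·log₁₀(59.9/4.4) = 95 − 22.68 = 72.32 dB.
forklift: 88 − 20·log₁₀(58.5/4.4) = 88 − 22.47 = 65.53 dB.
pump: 86 − 20·log₁₀(57.0/4.4) = 86 − 22.25 = 63.75 dB.
Σ 10^(L/10) = 2.300e+07 → L_total = 10·log₁₀(2.300e+07) = 73.62 dB.

74 dB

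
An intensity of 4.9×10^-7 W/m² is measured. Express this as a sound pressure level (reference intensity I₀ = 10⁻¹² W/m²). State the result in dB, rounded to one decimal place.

56.9 dB

Dividing by I₀ shifts the exponent by 12: I/I₀ = 4.9×10^5.
L = 10·(0.6902 + 5) = 56.90 dB.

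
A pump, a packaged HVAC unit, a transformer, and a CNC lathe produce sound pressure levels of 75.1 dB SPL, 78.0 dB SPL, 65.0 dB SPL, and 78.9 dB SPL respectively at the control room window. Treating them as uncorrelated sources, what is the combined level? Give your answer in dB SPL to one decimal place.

82.5 dB SPL

For uncorrelated sources the intensities add, so convert each level to linear form, sum, and take 10·log₁₀ of the total.
Σ 10^(L/10) = 10^(75.1/10) + 10^(78.0/10) + 10^(65.0/10) + 10^(78.9/10) = 1.762e+08.
L_total = 10·log₁₀(1.762e+08) = 82.46 dB SPL.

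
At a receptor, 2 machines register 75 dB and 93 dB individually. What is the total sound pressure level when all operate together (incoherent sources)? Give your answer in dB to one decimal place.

93.1 dB

For uncorrelated sources the intensities add, so convert each level to linear form, sum, and take 10·log₁₀ of the total.
Σ 10^(L/10) = 10^(75/10) + 10^(93/10) = 2.027e+09.
L_total = 10·log₁₀(2.027e+09) = 93.07 dB.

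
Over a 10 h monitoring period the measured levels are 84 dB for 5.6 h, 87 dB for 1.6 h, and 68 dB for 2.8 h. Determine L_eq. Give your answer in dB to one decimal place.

The energy average is taken in the linear domain: L_eq = 10·log₁₀[(Σ tᵢ·10^(Lᵢ/10))/T], T = 10 h.
Σ tᵢ·10^(Lᵢ/10) = 5.6·10^(84/10) + 1.6·10^(87/10) + 2.8·10^(68/10) = 2.226e+09.
L_eq = 10·log₁₀(2.226e+09/10) = 83.48 dB.

83.5 dB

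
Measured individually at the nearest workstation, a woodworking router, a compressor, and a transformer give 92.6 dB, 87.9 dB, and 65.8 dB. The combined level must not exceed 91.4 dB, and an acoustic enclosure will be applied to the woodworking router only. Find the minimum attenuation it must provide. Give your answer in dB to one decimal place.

3.8 dB

Fixed contribution from the other sources: Σ 10^(L/10) = 10^(87.9/10) + 10^(65.8/10) = 6.204e+08 (87.93 dB).
The limit corresponds to 10^(91.4/10) = 1.380e+09; subtracting the fixed part leaves 7.600e+08 for the woodworking router, i.e. 88.81 dB.
So the woodworking router must be reduced from 92.6 to 88.81 dB: IL = 3.79 dB.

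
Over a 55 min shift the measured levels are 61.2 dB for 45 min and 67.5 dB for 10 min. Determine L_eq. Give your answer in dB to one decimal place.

The energy average is taken in the linear domain: L_eq = 10·log₁₀[(Σ tᵢ·10^(Lᵢ/10))/T], T = 55 min.
Σ tᵢ·10^(Lᵢ/10) = 45·10^(61.2/10) + 10·10^(67.5/10) = 1.156e+08.
L_eq = 10·log₁₀(1.156e+08/55) = 63.22 dB.

63.2 dB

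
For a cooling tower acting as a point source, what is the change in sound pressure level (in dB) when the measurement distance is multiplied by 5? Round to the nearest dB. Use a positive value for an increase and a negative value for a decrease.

-14 dB

Point-source spreading: ΔL = −20·log₁₀(r₂/r₁).
ΔL = −20·log₁₀(5) = -13.98 dB.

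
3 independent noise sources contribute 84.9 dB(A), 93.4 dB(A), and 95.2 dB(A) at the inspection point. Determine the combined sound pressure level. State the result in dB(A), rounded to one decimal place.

97.6 dB(A)

Incoherent sources combine by intensity addition: L_total = 10·log₁₀(Σ 10^(L_i/10)).
Σ 10^(L/10) = 10^(84.9/10) + 10^(93.4/10) + 10^(95.2/10) = 5.808e+09.
L_total = 10·log₁₀(5.808e+09) = 97.64 dB(A).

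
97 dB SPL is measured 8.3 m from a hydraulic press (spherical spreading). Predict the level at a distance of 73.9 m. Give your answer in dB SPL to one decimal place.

Spherical spreading from a point source gives a 20·log₁₀(r₂/r₁) drop.
L₂ = 97 − 20·log₁₀(73.9/8.3) = 97 − 18.991 = 78.01 dB SPL.

78.0 dB SPL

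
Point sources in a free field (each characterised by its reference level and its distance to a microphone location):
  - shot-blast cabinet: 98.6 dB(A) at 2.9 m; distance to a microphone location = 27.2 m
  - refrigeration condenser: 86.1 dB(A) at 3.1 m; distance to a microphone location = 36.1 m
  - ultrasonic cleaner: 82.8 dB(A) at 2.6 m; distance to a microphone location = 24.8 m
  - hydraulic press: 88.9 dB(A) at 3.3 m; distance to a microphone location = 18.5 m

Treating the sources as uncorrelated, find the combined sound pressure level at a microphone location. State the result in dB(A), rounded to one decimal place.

80.5 dB(A)

First find each source's level at the receiver (point-source: −20·log₁₀(r/r_ref)), then combine on an intensity basis.
shot-blast cabinet: 98.6 − 20·log₁₀(27.2/2.9) = 98.6 − 19.44 = 79.16 dB(A).
refrigeration condenser: 86.1 − 20·log₁₀(36.1/3.1) = 86.1 − 21.32 = 64.78 dB(A).
ultrasonic cleaner: 82.8 − 20·log₁₀(24.8/2.6) = 82.8 − 19.59 = 63.21 dB(A).
hydraulic press: 88.9 − 20·log₁₀(18.5/3.3) = 88.9 − 14.97 = 73.93 dB(A).
Σ 10^(L/10) = 1.121e+08 → L_total = 10·log₁₀(1.121e+08) = 80.50 dB(A).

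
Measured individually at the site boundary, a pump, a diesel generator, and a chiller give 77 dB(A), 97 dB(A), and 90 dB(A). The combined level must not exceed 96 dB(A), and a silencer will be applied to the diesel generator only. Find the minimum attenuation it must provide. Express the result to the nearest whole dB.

2 dB

Everything except the diesel generator sums to 10^(77/10) + 10^(90/10) = 1.050e+09 in linear terms, 90.21 dB(A).
The limit corresponds to 10^(96/10) = 3.981e+09; subtracting the fixed part leaves 2.931e+09 for the diesel generator, i.e. 94.67 dB(A).
Required insertion loss = 97 − 94.67 = 2.33 dB.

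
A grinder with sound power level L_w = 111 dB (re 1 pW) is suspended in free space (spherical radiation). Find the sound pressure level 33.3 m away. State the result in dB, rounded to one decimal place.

The power spreads over a sphere of area 4π·r², so L_p = L_w − 10·log₁₀(4π·r²).
4π·r² = 1.393e+04 m², 10·log₁₀ of that is 41.441 dB.
L_p = 111 − 41.441 = 69.56 dB.

69.6 dB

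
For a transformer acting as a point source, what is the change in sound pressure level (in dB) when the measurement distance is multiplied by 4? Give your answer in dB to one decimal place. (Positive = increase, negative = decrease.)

With spherical spreading the level changes by −20·log₁₀(r₂/r₁).
ΔL = −20·log₁₀(4) = -12.04 dB.

-12.0 dB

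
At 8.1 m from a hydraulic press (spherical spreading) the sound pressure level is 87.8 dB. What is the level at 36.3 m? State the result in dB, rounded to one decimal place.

74.8 dB

For a point source, L₂ = L₁ − 20·log₁₀(r₂/r₁).
L₂ = 87.8 − 20·log₁₀(36.3/8.1) = 87.8 − 13.028 = 74.77 dB.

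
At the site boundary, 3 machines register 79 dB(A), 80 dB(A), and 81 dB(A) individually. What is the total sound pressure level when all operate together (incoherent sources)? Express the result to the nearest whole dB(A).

85 dB(A)

For uncorrelated sources the intensities add, so convert each level to linear form, sum, and take 10·log₁₀ of the total.
Σ 10^(L/10) = 10^(79/10) + 10^(80/10) + 10^(81/10) = 3.053e+08.
L_total = 10·log₁₀(3.053e+08) = 84.85 dB(A).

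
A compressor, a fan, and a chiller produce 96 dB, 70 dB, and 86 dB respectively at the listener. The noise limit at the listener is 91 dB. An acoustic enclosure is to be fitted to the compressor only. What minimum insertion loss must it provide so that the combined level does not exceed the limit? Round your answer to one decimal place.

The untreated sources together contribute 10^(70/10) + 10^(86/10) = 4.081e+08, i.e. 86.11 dB.
To meet 91 dB overall, the treated compressor may contribute at most 10^(91/10) − 4.081e+08 = 8.508e+08, i.e. 89.30 dB.
So the compressor must be reduced from 96 to 89.30 dB: IL = 6.70 dB.

6.7 dB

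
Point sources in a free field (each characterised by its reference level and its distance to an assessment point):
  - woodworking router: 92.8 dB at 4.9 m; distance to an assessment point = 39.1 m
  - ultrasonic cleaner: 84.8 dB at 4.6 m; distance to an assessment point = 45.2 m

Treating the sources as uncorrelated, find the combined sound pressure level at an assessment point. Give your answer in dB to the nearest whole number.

75 dB

First find each source's level at the receiver (point-source: −20·log₁₀(r/r_ref)), then combine on an intensity basis.
woodworking router: 92.8 − 20·log₁₀(39.1/4.9) = 92.8 − 18.04 = 74.76 dB.
ultrasonic cleaner: 84.8 − 20·log₁₀(45.2/4.6) = 84.8 − 19.85 = 64.95 dB.
Σ 10^(L/10) = 3.305e+07 → L_total = 10·log₁₀(3.305e+07) = 75.19 dB.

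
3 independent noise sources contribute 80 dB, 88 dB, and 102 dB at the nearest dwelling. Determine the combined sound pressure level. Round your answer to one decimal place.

For uncorrelated sources the intensities add, so convert each level to linear form, sum, and take 10·log₁₀ of the total.
Σ 10^(L/10) = 10^(80/10) + 10^(88/10) + 10^(102/10) = 1.658e+10.
L_total = 10·log₁₀(1.658e+10) = 102.20 dB.

102.2 dB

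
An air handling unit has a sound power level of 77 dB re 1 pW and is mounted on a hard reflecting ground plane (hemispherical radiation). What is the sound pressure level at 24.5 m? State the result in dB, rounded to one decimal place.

41.2 dB

The power spreads over a hemisphere of area 2π·r², so L_p = L_w − 10·log₁₀(2π·r²).
2π·r² = 3771 m², 10·log₁₀ of that is 35.765 dB.
L_p = 77 − 35.765 = 41.23 dB.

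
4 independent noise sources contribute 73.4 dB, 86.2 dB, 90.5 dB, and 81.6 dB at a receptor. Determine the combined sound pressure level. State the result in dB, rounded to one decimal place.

92.3 dB

Incoherent sources combine by intensity addition: L_total = 10·log₁₀(Σ 10^(L_i/10)).
Σ 10^(L/10) = 10^(73.4/10) + 10^(86.2/10) + 10^(90.5/10) + 10^(81.6/10) = 1.705e+09.
L_total = 10·log₁₀(1.705e+09) = 92.32 dB.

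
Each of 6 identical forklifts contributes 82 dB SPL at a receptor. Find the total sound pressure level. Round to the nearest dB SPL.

L_total = L₁ + 10·log₁₀ N for N identical incoherent sources.
L_total = 82 + 10·log₁₀(6) = 82 + 7.782 = 89.78 dB SPL.

90 dB SPL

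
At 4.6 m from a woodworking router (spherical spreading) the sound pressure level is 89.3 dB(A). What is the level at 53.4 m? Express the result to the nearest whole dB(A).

Spherical spreading from a point source gives a 20·log₁₀(r₂/r₁) drop.
L₂ = 89.3 − 20·log₁₀(53.4/4.6) = 89.3 − 21.296 = 68.00 dB(A).

68 dB(A)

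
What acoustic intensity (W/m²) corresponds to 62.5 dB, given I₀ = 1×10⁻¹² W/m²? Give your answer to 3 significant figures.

I = I₀·10^(L/10) = 10⁻¹² × 10^(62.5/10) = 10^(-5.750).

1.78e-06 W/m²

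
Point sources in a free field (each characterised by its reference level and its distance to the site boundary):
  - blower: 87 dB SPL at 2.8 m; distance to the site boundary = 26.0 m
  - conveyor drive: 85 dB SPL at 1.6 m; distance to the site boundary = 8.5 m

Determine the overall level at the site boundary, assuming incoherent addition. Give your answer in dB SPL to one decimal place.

72.3 dB SPL

First find each source's level at the receiver (point-source: −20·log₁₀(r/r_ref)), then combine on an intensity basis.
blower: 87 − 20·log₁₀(26.0/2.8) = 87 − 19.36 = 67.64 dB SPL.
conveyor drive: 85 − 20·log₁₀(8.5/1.6) = 85 − 14.51 = 70.49 dB SPL.
Σ 10^(L/10) = 1.702e+07 → L_total = 10·log₁₀(1.702e+07) = 72.31 dB SPL.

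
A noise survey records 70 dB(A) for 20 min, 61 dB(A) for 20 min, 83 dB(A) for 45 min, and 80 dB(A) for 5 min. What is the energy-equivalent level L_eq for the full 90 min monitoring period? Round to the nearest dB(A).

L_eq = 10·log₁₀[(1/T)·Σ tᵢ·10^(Lᵢ/10)] with T = 90 min.
Σ tᵢ·10^(Lᵢ/10) = 20·10^(70/10) + 20·10^(61/10) + 45·10^(83/10) + 5·10^(80/10) = 9.704e+09.
L_eq = 10·log₁₀(9.704e+09/90) = 80.33 dB(A).

80 dB(A)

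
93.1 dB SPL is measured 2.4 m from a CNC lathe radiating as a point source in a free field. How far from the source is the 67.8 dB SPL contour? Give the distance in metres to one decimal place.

For a point source L₁ − L₂ = 20·log₁₀(r₂/r₁), so r₂ = r₁·10^((L₁−L₂)/20).
r₂ = 2.4·10^((93.1−67.8)/20) = 2.4·10^(25.3/20) = 44.18 m.

44.2 m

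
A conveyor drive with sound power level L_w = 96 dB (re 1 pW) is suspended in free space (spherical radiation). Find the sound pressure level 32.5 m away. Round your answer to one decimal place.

54.8 dB

L_p = L_w − 10·log₁₀(4π·r²) with r = 32.5 m.
4π·r² = 1.327e+04 m², 10·log₁₀ of that is 41.230 dB.
L_p = 96 − 41.230 = 54.77 dB.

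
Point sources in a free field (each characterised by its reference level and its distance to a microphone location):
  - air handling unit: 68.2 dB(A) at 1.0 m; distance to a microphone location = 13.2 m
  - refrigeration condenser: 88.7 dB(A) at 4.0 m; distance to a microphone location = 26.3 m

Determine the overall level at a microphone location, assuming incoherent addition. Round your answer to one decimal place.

First find each source's level at the receiver (point-source: −20·log₁₀(r/r_ref)), then combine on an intensity basis.
air handling unit: 68.2 − 20·log₁₀(13.2/1.0) = 68.2 − 22.41 = 45.79 dB(A).
refrigeration condenser: 88.7 − 20·log₁₀(26.3/4.0) = 88.7 − 16.36 = 72.34 dB(A).
Σ 10^(L/10) = 1.719e+07 → L_total = 10·log₁₀(1.719e+07) = 72.35 dB(A).

72.4 dB(A)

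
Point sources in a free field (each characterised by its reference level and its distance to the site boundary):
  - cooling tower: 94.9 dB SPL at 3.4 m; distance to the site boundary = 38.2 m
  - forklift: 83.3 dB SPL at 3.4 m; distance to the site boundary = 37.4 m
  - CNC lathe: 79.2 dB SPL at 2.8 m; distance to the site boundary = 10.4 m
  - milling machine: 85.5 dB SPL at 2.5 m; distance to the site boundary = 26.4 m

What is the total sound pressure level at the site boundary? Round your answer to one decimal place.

75.5 dB SPL

First find each source's level at the receiver (point-source: −20·log₁₀(r/r_ref)), then combine on an intensity basis.
cooling tower: 94.9 − 20·log₁₀(38.2/3.4) = 94.9 − 21.01 = 73.89 dB SPL.
forklift: 83.3 − 20·log₁₀(37.4/3.4) = 83.3 − 20.83 = 62.47 dB SPL.
CNC lathe: 79.2 − 20·log₁₀(10.4/2.8) = 79.2 − 11.40 = 67.80 dB SPL.
milling machine: 85.5 − 20·log₁₀(26.4/2.5) = 85.5 − 20.47 = 65.03 dB SPL.
Σ 10^(L/10) = 3.546e+07 → L_total = 10·log₁₀(3.546e+07) = 75.50 dB SPL.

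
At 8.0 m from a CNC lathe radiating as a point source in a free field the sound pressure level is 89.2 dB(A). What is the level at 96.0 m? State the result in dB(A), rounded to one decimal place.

67.6 dB(A)

Point-source attenuation: ΔL = 20·log₁₀(r₂/r₁) = 20·log₁₀(96.0/8.0) = 21.584 dB.
L₂ = 89.2 − 20·log₁₀(96.0/8.0) = 89.2 − 21.584 = 67.62 dB(A).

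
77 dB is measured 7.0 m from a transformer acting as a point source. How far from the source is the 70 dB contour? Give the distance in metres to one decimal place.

15.7 m

For a point source L₁ − L₂ = 20·log₁₀(r₂/r₁), so r₂ = r₁·10^((L₁−L₂)/20).
r₂ = 7.0·10^((77−70)/20) = 7.0·10^(7.0/20) = 15.67 m.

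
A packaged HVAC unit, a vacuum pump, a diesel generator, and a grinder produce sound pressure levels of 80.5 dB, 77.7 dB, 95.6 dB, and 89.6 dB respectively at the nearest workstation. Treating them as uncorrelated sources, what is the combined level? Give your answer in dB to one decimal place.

Incoherent sources combine by intensity addition: L_total = 10·log₁₀(Σ 10^(L_i/10)).
Σ 10^(L/10) = 10^(80.5/10) + 10^(77.7/10) + 10^(95.6/10) + 10^(89.6/10) = 4.714e+09.
L_total = 10·log₁₀(4.714e+09) = 96.73 dB.

96.7 dB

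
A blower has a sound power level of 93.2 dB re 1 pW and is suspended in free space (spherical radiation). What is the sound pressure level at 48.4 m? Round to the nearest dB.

L_p = L_w − 10·log₁₀(4π·r²) with r = 48.4 m.
4π·r² = 2.944e+04 m², 10·log₁₀ of that is 44.689 dB.
L_p = 93.2 − 44.689 = 48.51 dB.

49 dB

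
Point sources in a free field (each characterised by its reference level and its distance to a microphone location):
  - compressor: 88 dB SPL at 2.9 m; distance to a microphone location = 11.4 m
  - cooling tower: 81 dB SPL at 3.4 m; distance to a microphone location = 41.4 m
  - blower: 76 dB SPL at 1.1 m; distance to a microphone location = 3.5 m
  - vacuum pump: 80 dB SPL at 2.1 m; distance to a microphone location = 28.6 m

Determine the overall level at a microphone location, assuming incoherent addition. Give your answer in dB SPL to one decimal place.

First find each source's level at the receiver (point-source: −20·log₁₀(r/r_ref)), then combine on an intensity basis.
compressor: 88 − 20·log₁₀(11.4/2.9) = 88 − 11.89 = 76.11 dB SPL.
cooling tower: 81 − 20·log₁₀(41.4/3.4) = 81 − 21.71 = 59.29 dB SPL.
blower: 76 − 20·log₁₀(3.5/1.1) = 76 − 10.05 = 65.95 dB SPL.
vacuum pump: 80 − 20·log₁₀(28.6/2.1) = 80 − 22.68 = 57.32 dB SPL.
Σ 10^(L/10) = 4.615e+07 → L_total = 10·log₁₀(4.615e+07) = 76.64 dB SPL.

76.6 dB SPL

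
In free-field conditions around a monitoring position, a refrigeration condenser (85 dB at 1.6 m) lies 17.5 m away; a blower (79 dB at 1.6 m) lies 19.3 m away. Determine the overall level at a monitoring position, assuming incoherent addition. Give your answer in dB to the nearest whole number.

First find each source's level at the receiver (point-source: −20·log₁₀(r/r_ref)), then combine on an intensity basis.
refrigeration condenser: 85 − 20·log₁₀(17.5/1.6) = 85 − 20.78 = 64.22 dB.
blower: 79 − 20·log₁₀(19.3/1.6) = 79 − 21.63 = 57.37 dB.
Σ 10^(L/10) = 3.189e+06 → L_total = 10·log₁₀(3.189e+06) = 65.04 dB.

65 dB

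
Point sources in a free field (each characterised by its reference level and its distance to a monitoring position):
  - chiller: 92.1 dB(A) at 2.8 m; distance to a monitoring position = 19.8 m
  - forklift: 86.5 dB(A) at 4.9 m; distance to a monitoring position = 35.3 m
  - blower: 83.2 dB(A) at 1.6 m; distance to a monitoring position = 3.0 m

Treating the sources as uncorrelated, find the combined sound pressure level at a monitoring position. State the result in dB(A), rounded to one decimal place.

80.0 dB(A)

Propagate each source to the receiver with L = L_ref − 20·log₁₀(r/r_ref), then add intensities.
chiller: 92.1 − 20·log₁₀(19.8/2.8) = 92.1 − 16.99 = 75.11 dB(A).
forklift: 86.5 − 20·log₁₀(35.3/4.9) = 86.5 − 17.15 = 69.35 dB(A).
blower: 83.2 − 20·log₁₀(3.0/1.6) = 83.2 − 5.46 = 77.74 dB(A).
Σ 10^(L/10) = 1.005e+08 → L_total = 10·log₁₀(1.005e+08) = 80.02 dB(A).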